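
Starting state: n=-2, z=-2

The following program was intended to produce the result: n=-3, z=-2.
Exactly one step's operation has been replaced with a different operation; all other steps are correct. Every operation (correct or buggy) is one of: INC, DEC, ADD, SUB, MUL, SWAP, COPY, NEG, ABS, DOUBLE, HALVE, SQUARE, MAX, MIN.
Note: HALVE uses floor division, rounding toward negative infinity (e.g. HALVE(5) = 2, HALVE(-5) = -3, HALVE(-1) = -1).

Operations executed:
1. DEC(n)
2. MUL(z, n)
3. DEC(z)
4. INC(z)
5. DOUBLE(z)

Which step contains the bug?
Step 2

Trace with buggy code:
Initial: n=-2, z=-2
After step 1: n=-3, z=-2
After step 2: n=-3, z=6
After step 3: n=-3, z=5
After step 4: n=-3, z=6
After step 5: n=-3, z=12
Actual final n=-3, z=12 ≠ expected n=-3, z=-2.
Step 2 is the only position where a single-operation replacement can produce the expected result.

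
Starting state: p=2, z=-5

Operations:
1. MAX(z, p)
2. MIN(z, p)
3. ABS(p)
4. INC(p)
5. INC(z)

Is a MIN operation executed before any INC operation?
Yes

First MIN: step 2
First INC: step 4
Since 2 < 4, MIN comes first.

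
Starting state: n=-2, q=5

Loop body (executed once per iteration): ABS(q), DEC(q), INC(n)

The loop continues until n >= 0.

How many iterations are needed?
2

Tracing iterations:
Initial: n=-2, q=5
After iteration 1: n=-1, q=4
After iteration 2: n=0, q=3
n >= 0 now holds, so the loop exits after 2 iterations.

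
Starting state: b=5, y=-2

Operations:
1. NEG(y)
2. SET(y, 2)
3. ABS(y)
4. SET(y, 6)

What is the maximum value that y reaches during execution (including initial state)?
6

Values of y at each step:
Initial: y = -2
After step 1: y = 2
After step 2: y = 2
After step 3: y = 2
After step 4: y = 6 ← maximum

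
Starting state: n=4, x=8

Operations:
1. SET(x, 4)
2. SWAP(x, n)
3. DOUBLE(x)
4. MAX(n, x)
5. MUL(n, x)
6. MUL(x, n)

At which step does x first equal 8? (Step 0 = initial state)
Step 0

Tracing x:
Initial: x = 8 ← first occurrence
After step 1: x = 4
After step 2: x = 4
After step 3: x = 8
After step 4: x = 8
After step 5: x = 8
After step 6: x = 512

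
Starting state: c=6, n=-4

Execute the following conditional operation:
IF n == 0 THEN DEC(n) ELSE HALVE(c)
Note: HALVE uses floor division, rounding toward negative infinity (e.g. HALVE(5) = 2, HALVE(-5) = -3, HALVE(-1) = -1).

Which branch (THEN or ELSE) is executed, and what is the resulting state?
Branch: ELSE, Final state: c=3, n=-4

Evaluating condition: n == 0
n = -4
Condition is False, so ELSE branch executes
After HALVE(c): c=3, n=-4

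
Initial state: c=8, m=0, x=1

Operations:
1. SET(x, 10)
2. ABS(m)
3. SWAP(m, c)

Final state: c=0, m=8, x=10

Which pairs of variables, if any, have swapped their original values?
(c, m)

Comparing initial and final values:
c: 8 → 0
m: 0 → 8
x: 1 → 10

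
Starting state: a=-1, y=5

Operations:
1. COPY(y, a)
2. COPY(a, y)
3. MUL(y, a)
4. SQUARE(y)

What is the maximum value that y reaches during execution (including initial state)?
5

Values of y at each step:
Initial: y = 5 ← maximum
After step 1: y = -1
After step 2: y = -1
After step 3: y = 1
After step 4: y = 1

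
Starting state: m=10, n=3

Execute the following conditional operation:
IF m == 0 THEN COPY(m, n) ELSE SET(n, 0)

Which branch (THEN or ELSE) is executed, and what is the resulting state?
Branch: ELSE, Final state: m=10, n=0

Evaluating condition: m == 0
m = 10
Condition is False, so ELSE branch executes
After SET(n, 0): m=10, n=0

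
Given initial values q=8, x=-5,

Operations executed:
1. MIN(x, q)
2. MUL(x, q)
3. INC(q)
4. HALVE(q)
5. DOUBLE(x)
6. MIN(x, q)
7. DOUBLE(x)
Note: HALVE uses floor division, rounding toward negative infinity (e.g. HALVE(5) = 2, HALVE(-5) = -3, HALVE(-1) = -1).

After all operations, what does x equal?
x = -160

Tracing execution:
Step 1: MIN(x, q) → x = -5
Step 2: MUL(x, q) → x = -40
Step 3: INC(q) → x = -40
Step 4: HALVE(q) → x = -40
Step 5: DOUBLE(x) → x = -80
Step 6: MIN(x, q) → x = -80
Step 7: DOUBLE(x) → x = -160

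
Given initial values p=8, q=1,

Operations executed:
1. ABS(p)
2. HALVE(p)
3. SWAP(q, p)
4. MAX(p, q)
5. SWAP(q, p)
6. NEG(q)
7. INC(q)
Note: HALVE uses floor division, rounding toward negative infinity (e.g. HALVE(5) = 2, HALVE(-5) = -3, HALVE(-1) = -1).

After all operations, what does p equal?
p = 4

Tracing execution:
Step 1: ABS(p) → p = 8
Step 2: HALVE(p) → p = 4
Step 3: SWAP(q, p) → p = 1
Step 4: MAX(p, q) → p = 4
Step 5: SWAP(q, p) → p = 4
Step 6: NEG(q) → p = 4
Step 7: INC(q) → p = 4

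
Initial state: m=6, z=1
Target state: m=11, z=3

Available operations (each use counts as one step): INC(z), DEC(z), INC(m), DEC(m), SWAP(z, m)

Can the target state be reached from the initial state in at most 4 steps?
No

The target state cannot be reached within 4 steps.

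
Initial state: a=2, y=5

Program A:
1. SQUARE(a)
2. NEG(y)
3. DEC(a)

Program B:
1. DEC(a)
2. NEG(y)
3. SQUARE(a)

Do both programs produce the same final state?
No

Program A final state: a=3, y=-5
Program B final state: a=1, y=-5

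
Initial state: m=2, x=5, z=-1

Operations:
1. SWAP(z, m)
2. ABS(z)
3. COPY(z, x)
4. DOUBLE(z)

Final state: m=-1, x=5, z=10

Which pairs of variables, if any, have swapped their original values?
None

Comparing initial and final values:
z: -1 → 10
x: 5 → 5
m: 2 → -1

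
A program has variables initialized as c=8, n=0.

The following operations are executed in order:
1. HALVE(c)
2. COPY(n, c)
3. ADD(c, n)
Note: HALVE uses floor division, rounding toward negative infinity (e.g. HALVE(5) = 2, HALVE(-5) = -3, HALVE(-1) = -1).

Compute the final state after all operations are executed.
{c: 8, n: 4}

Step-by-step execution:
Initial: c=8, n=0
After step 1 (HALVE(c)): c=4, n=0
After step 2 (COPY(n, c)): c=4, n=4
After step 3 (ADD(c, n)): c=8, n=4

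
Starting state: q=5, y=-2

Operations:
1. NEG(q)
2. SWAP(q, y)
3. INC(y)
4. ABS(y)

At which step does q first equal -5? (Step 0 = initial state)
Step 1

Tracing q:
Initial: q = 5
After step 1: q = -5 ← first occurrence
After step 2: q = -2
After step 3: q = -2
After step 4: q = -2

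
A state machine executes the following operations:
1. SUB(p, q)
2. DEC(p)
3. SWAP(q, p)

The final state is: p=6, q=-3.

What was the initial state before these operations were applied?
p=4, q=6

Working backwards:
Final state: p=6, q=-3
Before step 3 (SWAP(q, p)): p=-3, q=6
Before step 2 (DEC(p)): p=-2, q=6
Before step 1 (SUB(p, q)): p=4, q=6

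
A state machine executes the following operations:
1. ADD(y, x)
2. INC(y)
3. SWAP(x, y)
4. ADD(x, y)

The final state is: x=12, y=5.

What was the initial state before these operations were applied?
x=5, y=1

Working backwards:
Final state: x=12, y=5
Before step 4 (ADD(x, y)): x=7, y=5
Before step 3 (SWAP(x, y)): x=5, y=7
Before step 2 (INC(y)): x=5, y=6
Before step 1 (ADD(y, x)): x=5, y=1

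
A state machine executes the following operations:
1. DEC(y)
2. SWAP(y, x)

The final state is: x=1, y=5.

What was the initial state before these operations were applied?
x=5, y=2

Working backwards:
Final state: x=1, y=5
Before step 2 (SWAP(y, x)): x=5, y=1
Before step 1 (DEC(y)): x=5, y=2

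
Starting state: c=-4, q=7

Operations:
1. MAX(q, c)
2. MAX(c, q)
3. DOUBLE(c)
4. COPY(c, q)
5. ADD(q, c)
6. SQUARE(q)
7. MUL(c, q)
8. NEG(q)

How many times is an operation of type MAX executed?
2

Counting MAX operations:
Step 1: MAX(q, c) ← MAX
Step 2: MAX(c, q) ← MAX
Total: 2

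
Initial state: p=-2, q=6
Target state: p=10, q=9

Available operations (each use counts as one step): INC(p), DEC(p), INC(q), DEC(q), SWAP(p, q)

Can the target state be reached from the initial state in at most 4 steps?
No

The target state cannot be reached within 4 steps.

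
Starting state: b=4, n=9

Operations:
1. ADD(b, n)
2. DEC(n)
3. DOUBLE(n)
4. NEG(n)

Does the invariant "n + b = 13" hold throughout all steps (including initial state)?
No, violated after step 1

The invariant is violated after step 1.

State at each step:
Initial: b=4, n=9
After step 1: b=13, n=9
After step 2: b=13, n=8
After step 3: b=13, n=16
After step 4: b=13, n=-16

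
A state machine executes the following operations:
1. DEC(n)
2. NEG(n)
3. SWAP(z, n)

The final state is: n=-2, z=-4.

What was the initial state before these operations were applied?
n=5, z=-2

Working backwards:
Final state: n=-2, z=-4
Before step 3 (SWAP(z, n)): n=-4, z=-2
Before step 2 (NEG(n)): n=4, z=-2
Before step 1 (DEC(n)): n=5, z=-2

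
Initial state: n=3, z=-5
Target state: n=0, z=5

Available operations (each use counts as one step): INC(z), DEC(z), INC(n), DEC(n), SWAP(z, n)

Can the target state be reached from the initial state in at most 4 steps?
No

The target state cannot be reached within 4 steps.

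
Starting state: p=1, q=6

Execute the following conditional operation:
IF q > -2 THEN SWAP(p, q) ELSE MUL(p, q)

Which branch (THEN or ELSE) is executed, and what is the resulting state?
Branch: THEN, Final state: p=6, q=1

Evaluating condition: q > -2
q = 6
Condition is True, so THEN branch executes
After SWAP(p, q): p=6, q=1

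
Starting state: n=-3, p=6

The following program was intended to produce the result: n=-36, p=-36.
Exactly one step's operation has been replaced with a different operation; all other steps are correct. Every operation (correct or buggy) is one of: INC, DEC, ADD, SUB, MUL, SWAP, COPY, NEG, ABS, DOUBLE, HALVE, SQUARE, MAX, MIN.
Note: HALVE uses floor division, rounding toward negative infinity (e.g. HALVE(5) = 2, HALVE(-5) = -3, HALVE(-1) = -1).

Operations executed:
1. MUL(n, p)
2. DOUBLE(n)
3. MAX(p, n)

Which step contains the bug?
Step 3

Trace with buggy code:
Initial: n=-3, p=6
After step 1: n=-18, p=6
After step 2: n=-36, p=6
After step 3: n=-36, p=6
Actual final n=-36, p=6 ≠ expected n=-36, p=-36.
Step 3 is the only position where a single-operation replacement can produce the expected result.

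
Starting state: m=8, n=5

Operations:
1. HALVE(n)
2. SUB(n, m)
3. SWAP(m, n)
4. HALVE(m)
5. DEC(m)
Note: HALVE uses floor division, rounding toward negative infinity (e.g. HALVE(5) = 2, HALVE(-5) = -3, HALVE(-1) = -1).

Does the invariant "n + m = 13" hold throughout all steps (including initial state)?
No, violated after step 1

The invariant is violated after step 1.

State at each step:
Initial: m=8, n=5
After step 1: m=8, n=2
After step 2: m=8, n=-6
After step 3: m=-6, n=8
After step 4: m=-3, n=8
After step 5: m=-4, n=8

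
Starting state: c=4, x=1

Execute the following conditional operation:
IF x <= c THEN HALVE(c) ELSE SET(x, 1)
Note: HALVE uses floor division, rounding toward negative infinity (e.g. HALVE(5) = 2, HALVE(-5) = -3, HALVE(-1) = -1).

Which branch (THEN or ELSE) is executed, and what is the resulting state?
Branch: THEN, Final state: c=2, x=1

Evaluating condition: x <= c
x = 1, c = 4
Condition is True, so THEN branch executes
After HALVE(c): c=2, x=1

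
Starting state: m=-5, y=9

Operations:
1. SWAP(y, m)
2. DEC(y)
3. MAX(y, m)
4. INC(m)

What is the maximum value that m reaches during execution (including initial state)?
10

Values of m at each step:
Initial: m = -5
After step 1: m = 9
After step 2: m = 9
After step 3: m = 9
After step 4: m = 10 ← maximum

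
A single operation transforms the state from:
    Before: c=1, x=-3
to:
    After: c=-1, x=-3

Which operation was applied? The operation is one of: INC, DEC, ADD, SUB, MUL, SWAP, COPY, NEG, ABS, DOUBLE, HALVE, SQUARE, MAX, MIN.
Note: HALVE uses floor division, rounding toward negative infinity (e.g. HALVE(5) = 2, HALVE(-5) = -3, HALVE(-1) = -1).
NEG(c)

Analyzing the change:
Before: c=1, x=-3
After: c=-1, x=-3
Variable c changed from 1 to -1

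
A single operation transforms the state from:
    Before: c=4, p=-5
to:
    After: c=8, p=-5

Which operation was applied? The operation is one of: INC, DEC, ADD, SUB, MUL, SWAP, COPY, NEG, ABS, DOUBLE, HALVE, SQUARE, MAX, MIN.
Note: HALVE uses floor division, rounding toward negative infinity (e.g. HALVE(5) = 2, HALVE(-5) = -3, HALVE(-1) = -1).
DOUBLE(c)

Analyzing the change:
Before: c=4, p=-5
After: c=8, p=-5
Variable c changed from 4 to 8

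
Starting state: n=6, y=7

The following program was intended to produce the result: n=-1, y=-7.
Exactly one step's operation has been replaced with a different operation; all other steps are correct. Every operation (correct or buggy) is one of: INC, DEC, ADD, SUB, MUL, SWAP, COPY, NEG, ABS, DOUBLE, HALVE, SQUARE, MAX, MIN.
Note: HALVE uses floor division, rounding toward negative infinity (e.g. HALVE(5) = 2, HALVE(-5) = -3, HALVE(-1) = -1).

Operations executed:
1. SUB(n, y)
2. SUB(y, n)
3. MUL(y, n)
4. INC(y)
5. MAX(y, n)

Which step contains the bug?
Step 5

Trace with buggy code:
Initial: n=6, y=7
After step 1: n=-1, y=7
After step 2: n=-1, y=8
After step 3: n=-1, y=-8
After step 4: n=-1, y=-7
After step 5: n=-1, y=-1
Actual final n=-1, y=-1 ≠ expected n=-1, y=-7.
Step 5 is the only position where a single-operation replacement can produce the expected result.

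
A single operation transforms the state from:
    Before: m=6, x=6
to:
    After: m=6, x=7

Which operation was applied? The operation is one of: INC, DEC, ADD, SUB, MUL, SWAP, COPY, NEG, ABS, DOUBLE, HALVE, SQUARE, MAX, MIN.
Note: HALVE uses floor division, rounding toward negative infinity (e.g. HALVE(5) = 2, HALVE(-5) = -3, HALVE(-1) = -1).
INC(x)

Analyzing the change:
Before: m=6, x=6
After: m=6, x=7
Variable x changed from 6 to 7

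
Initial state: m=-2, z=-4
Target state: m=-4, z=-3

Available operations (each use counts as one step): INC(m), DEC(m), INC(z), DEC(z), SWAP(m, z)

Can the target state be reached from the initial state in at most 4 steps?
Yes

Path (2 steps): DEC(m) → SWAP(m, z)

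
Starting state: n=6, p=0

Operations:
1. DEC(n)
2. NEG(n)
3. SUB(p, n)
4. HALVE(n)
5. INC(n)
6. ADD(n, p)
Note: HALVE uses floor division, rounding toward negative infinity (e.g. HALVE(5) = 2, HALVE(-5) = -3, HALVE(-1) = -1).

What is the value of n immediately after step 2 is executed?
n = -5

Tracing n through execution:
Initial: n = 6
After step 1 (DEC(n)): n = 5
After step 2 (NEG(n)): n = -5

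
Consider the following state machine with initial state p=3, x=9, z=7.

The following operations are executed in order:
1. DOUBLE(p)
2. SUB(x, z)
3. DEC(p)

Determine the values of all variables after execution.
{p: 5, x: 2, z: 7}

Step-by-step execution:
Initial: p=3, x=9, z=7
After step 1 (DOUBLE(p)): p=6, x=9, z=7
After step 2 (SUB(x, z)): p=6, x=2, z=7
After step 3 (DEC(p)): p=5, x=2, z=7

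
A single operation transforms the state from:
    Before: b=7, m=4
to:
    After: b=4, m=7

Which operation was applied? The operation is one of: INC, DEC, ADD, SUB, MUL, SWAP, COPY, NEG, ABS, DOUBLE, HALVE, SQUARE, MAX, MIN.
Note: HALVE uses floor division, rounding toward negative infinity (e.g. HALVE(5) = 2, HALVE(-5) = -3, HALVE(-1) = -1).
SWAP(b, m)

Analyzing the change:
Before: b=7, m=4
After: b=4, m=7
Variable b changed from 7 to 4
Variable m changed from 4 to 7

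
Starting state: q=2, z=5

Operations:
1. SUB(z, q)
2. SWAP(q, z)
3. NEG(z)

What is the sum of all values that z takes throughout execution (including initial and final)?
8

Values of z at each step:
Initial: z = 5
After step 1: z = 3
After step 2: z = 2
After step 3: z = -2
Sum = 5 + 3 + 2 + -2 = 8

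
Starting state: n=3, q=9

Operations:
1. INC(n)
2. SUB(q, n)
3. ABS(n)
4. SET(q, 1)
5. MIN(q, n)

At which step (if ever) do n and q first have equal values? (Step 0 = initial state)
Never

n and q never become equal during execution.

Comparing values at each step:
Initial: n=3, q=9
After step 1: n=4, q=9
After step 2: n=4, q=5
After step 3: n=4, q=5
After step 4: n=4, q=1
After step 5: n=4, q=1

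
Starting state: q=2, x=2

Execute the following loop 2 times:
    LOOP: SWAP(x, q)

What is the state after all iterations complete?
q=2, x=2

Iteration trace:
Start: q=2, x=2
After iteration 1: q=2, x=2
After iteration 2: q=2, x=2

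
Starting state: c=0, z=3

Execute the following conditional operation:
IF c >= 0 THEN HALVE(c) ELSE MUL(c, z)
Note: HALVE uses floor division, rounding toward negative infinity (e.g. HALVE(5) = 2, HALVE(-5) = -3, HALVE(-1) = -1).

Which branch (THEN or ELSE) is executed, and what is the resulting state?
Branch: THEN, Final state: c=0, z=3

Evaluating condition: c >= 0
c = 0
Condition is True, so THEN branch executes
After HALVE(c): c=0, z=3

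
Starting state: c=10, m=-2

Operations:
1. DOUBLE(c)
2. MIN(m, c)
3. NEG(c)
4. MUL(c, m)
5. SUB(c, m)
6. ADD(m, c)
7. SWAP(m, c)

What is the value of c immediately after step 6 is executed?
c = 42

Tracing c through execution:
Initial: c = 10
After step 1 (DOUBLE(c)): c = 20
After step 2 (MIN(m, c)): c = 20
After step 3 (NEG(c)): c = -20
After step 4 (MUL(c, m)): c = 40
After step 5 (SUB(c, m)): c = 42
After step 6 (ADD(m, c)): c = 42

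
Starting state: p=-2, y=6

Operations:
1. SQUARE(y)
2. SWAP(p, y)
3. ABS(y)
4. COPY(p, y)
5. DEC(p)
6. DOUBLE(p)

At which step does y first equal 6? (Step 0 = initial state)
Step 0

Tracing y:
Initial: y = 6 ← first occurrence
After step 1: y = 36
After step 2: y = -2
After step 3: y = 2
After step 4: y = 2
After step 5: y = 2
After step 6: y = 2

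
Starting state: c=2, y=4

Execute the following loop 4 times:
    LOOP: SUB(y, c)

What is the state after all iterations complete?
c=2, y=-4

Iteration trace:
Start: c=2, y=4
After iteration 1: c=2, y=2
After iteration 2: c=2, y=0
After iteration 3: c=2, y=-2
After iteration 4: c=2, y=-4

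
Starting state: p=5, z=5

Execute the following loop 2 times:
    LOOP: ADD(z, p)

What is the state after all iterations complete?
p=5, z=15

Iteration trace:
Start: p=5, z=5
After iteration 1: p=5, z=10
After iteration 2: p=5, z=15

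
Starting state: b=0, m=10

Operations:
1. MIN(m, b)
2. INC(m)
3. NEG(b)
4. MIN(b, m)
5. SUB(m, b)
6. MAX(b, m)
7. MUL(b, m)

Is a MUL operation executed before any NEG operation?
No

First MUL: step 7
First NEG: step 3
Since 7 > 3, NEG comes first.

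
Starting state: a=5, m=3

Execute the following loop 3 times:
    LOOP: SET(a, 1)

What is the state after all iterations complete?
a=1, m=3

Iteration trace:
Start: a=5, m=3
After iteration 1: a=1, m=3
After iteration 2: a=1, m=3
After iteration 3: a=1, m=3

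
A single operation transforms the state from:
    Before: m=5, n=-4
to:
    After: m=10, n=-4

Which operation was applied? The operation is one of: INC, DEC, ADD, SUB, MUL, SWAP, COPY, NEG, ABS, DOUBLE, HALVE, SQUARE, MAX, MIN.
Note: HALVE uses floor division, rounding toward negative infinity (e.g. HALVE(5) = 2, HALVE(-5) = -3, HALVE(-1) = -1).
DOUBLE(m)

Analyzing the change:
Before: m=5, n=-4
After: m=10, n=-4
Variable m changed from 5 to 10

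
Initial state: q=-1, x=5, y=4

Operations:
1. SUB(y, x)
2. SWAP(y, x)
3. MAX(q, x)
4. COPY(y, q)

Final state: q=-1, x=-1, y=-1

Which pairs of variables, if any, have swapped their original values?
None

Comparing initial and final values:
y: 4 → -1
x: 5 → -1
q: -1 → -1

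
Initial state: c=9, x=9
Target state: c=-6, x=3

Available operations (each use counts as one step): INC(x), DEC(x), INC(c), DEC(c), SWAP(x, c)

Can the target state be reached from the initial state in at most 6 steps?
No

The target state cannot be reached within 6 steps.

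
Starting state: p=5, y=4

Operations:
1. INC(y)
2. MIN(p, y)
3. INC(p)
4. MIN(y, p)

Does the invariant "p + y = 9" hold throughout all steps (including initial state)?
No, violated after step 1

The invariant is violated after step 1.

State at each step:
Initial: p=5, y=4
After step 1: p=5, y=5
After step 2: p=5, y=5
After step 3: p=6, y=5
After step 4: p=6, y=5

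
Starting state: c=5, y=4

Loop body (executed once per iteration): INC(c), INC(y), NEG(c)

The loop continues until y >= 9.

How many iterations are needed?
5

Tracing iterations:
Initial: c=5, y=4
After iteration 1: c=-6, y=5
After iteration 2: c=5, y=6
After iteration 3: c=-6, y=7
After iteration 4: c=5, y=8
After iteration 5: c=-6, y=9
y >= 9 now holds, so the loop exits after 5 iterations.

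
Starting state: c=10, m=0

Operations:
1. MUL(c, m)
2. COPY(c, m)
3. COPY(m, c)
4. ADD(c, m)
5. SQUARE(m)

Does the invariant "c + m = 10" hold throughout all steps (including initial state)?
No, violated after step 1

The invariant is violated after step 1.

State at each step:
Initial: c=10, m=0
After step 1: c=0, m=0
After step 2: c=0, m=0
After step 3: c=0, m=0
After step 4: c=0, m=0
After step 5: c=0, m=0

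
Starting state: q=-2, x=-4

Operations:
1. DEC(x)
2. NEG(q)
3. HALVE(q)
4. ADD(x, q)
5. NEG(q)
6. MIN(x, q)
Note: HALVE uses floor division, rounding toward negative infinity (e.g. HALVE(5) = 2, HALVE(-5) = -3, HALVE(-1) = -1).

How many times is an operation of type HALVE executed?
1

Counting HALVE operations:
Step 3: HALVE(q) ← HALVE
Total: 1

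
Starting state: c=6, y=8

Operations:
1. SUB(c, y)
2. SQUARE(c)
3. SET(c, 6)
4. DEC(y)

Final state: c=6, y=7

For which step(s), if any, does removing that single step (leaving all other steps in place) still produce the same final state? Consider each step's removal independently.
Step(s) 1, 2

Testing removal of each single step:
Without step 1: final = c=6, y=7 (same)
Without step 2: final = c=6, y=7 (same)
Without step 3: final = c=4, y=7 (different)
Without step 4: final = c=6, y=8 (different)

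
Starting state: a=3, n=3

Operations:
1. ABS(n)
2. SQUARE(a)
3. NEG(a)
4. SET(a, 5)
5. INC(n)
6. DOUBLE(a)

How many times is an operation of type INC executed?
1

Counting INC operations:
Step 5: INC(n) ← INC
Total: 1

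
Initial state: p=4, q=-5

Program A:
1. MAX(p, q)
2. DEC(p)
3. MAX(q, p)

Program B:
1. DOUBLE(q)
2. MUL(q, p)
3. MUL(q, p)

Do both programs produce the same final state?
No

Program A final state: p=3, q=3
Program B final state: p=4, q=-160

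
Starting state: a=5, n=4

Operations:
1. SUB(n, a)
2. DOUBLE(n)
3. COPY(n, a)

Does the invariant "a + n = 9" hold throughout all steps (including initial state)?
No, violated after step 1

The invariant is violated after step 1.

State at each step:
Initial: a=5, n=4
After step 1: a=5, n=-1
After step 2: a=5, n=-2
After step 3: a=5, n=5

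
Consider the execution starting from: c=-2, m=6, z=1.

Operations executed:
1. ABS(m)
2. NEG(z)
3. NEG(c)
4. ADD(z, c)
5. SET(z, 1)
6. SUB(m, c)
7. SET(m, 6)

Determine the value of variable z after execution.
z = 1

Tracing execution:
Step 1: ABS(m) → z = 1
Step 2: NEG(z) → z = -1
Step 3: NEG(c) → z = -1
Step 4: ADD(z, c) → z = 1
Step 5: SET(z, 1) → z = 1
Step 6: SUB(m, c) → z = 1
Step 7: SET(m, 6) → z = 1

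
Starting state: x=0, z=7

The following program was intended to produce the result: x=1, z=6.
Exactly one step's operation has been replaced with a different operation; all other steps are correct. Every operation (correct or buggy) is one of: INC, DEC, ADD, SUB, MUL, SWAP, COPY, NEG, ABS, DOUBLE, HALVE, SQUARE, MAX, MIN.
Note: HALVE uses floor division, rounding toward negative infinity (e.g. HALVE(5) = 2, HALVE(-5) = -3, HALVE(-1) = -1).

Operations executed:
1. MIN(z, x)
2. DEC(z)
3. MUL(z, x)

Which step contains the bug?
Step 1

Trace with buggy code:
Initial: x=0, z=7
After step 1: x=0, z=0
After step 2: x=0, z=-1
After step 3: x=0, z=0
Actual final x=0, z=0 ≠ expected x=1, z=6.
Step 1 is the only position where a single-operation replacement can produce the expected result.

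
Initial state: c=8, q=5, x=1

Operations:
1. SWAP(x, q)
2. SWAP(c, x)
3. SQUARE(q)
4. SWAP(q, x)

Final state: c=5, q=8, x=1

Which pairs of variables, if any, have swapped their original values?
(q, c)

Comparing initial and final values:
q: 5 → 8
c: 8 → 5
x: 1 → 1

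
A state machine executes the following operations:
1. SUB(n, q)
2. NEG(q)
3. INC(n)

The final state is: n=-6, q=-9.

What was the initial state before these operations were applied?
n=2, q=9

Working backwards:
Final state: n=-6, q=-9
Before step 3 (INC(n)): n=-7, q=-9
Before step 2 (NEG(q)): n=-7, q=9
Before step 1 (SUB(n, q)): n=2, q=9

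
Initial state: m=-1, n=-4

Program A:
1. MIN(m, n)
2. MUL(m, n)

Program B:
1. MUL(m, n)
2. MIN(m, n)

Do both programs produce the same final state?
No

Program A final state: m=16, n=-4
Program B final state: m=-4, n=-4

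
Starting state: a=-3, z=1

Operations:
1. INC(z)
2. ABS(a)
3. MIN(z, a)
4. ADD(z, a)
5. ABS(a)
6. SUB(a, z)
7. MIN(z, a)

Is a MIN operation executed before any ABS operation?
No

First MIN: step 3
First ABS: step 2
Since 3 > 2, ABS comes first.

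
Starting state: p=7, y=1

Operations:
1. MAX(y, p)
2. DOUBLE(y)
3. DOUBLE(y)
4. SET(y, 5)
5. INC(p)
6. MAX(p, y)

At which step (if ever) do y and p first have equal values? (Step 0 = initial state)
Step 1

y and p first become equal after step 1.

Comparing values at each step:
Initial: y=1, p=7
After step 1: y=7, p=7 ← equal!
After step 2: y=14, p=7
After step 3: y=28, p=7
After step 4: y=5, p=7
After step 5: y=5, p=8
After step 6: y=5, p=8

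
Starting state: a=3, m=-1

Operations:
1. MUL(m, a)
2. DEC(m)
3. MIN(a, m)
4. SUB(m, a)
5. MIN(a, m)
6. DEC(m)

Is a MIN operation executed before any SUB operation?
Yes

First MIN: step 3
First SUB: step 4
Since 3 < 4, MIN comes first.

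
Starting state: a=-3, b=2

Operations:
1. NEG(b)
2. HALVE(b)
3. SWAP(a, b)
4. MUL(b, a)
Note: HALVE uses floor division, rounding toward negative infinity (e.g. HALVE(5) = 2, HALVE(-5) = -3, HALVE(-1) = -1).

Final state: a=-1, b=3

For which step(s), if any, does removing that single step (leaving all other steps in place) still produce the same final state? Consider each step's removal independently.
None - removing any single step changes the final result

Testing removal of each single step:
Without step 1: final = a=1, b=-3 (different)
Without step 2: final = a=-2, b=6 (different)
Without step 3: final = a=-3, b=3 (different)
Without step 4: final = a=-1, b=-3 (different)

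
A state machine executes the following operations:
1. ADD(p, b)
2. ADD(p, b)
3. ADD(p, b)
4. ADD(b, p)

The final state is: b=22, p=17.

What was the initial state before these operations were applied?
b=5, p=2

Working backwards:
Final state: b=22, p=17
Before step 4 (ADD(b, p)): b=5, p=17
Before step 3 (ADD(p, b)): b=5, p=12
Before step 2 (ADD(p, b)): b=5, p=7
Before step 1 (ADD(p, b)): b=5, p=2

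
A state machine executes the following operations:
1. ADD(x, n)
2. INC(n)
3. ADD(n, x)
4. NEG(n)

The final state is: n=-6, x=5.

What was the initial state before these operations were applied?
n=0, x=5

Working backwards:
Final state: n=-6, x=5
Before step 4 (NEG(n)): n=6, x=5
Before step 3 (ADD(n, x)): n=1, x=5
Before step 2 (INC(n)): n=0, x=5
Before step 1 (ADD(x, n)): n=0, x=5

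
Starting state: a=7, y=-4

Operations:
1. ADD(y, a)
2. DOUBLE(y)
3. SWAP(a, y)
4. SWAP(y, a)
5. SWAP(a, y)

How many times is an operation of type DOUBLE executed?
1

Counting DOUBLE operations:
Step 2: DOUBLE(y) ← DOUBLE
Total: 1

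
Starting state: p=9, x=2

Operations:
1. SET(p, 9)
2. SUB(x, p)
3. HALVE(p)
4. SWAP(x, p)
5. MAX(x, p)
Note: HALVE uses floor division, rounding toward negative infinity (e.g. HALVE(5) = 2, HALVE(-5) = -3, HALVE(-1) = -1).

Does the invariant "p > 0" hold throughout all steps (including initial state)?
No, violated after step 4

The invariant is violated after step 4.

State at each step:
Initial: p=9, x=2
After step 1: p=9, x=2
After step 2: p=9, x=-7
After step 3: p=4, x=-7
After step 4: p=-7, x=4
After step 5: p=-7, x=4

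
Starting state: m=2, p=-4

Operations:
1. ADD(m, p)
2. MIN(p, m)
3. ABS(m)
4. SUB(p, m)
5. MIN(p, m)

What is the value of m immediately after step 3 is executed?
m = 2

Tracing m through execution:
Initial: m = 2
After step 1 (ADD(m, p)): m = -2
After step 2 (MIN(p, m)): m = -2
After step 3 (ABS(m)): m = 2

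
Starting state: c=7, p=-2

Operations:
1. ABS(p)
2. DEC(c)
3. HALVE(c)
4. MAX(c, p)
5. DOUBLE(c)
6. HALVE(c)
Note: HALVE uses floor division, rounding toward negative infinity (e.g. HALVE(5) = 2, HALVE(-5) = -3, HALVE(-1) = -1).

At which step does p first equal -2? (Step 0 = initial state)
Step 0

Tracing p:
Initial: p = -2 ← first occurrence
After step 1: p = 2
After step 2: p = 2
After step 3: p = 2
After step 4: p = 2
After step 5: p = 2
After step 6: p = 2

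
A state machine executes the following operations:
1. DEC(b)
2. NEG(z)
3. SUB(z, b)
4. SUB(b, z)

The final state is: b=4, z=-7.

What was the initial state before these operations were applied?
b=-2, z=10

Working backwards:
Final state: b=4, z=-7
Before step 4 (SUB(b, z)): b=-3, z=-7
Before step 3 (SUB(z, b)): b=-3, z=-10
Before step 2 (NEG(z)): b=-3, z=10
Before step 1 (DEC(b)): b=-2, z=10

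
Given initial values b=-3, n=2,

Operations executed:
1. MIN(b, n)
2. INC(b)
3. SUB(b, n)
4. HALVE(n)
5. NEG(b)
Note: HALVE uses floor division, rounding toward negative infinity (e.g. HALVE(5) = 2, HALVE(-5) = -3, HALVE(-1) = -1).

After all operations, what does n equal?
n = 1

Tracing execution:
Step 1: MIN(b, n) → n = 2
Step 2: INC(b) → n = 2
Step 3: SUB(b, n) → n = 2
Step 4: HALVE(n) → n = 1
Step 5: NEG(b) → n = 1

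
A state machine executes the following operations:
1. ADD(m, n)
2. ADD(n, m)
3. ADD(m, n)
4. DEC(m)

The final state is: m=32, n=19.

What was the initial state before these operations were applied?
m=9, n=5

Working backwards:
Final state: m=32, n=19
Before step 4 (DEC(m)): m=33, n=19
Before step 3 (ADD(m, n)): m=14, n=19
Before step 2 (ADD(n, m)): m=14, n=5
Before step 1 (ADD(m, n)): m=9, n=5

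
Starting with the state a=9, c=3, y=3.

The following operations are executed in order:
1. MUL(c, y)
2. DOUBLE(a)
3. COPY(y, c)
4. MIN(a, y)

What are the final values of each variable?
{a: 9, c: 9, y: 9}

Step-by-step execution:
Initial: a=9, c=3, y=3
After step 1 (MUL(c, y)): a=9, c=9, y=3
After step 2 (DOUBLE(a)): a=18, c=9, y=3
After step 3 (COPY(y, c)): a=18, c=9, y=9
After step 4 (MIN(a, y)): a=9, c=9, y=9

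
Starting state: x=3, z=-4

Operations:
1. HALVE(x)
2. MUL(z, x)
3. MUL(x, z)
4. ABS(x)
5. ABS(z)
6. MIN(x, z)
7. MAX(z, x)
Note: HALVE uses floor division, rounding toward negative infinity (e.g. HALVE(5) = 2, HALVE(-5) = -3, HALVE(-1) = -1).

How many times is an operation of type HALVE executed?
1

Counting HALVE operations:
Step 1: HALVE(x) ← HALVE
Total: 1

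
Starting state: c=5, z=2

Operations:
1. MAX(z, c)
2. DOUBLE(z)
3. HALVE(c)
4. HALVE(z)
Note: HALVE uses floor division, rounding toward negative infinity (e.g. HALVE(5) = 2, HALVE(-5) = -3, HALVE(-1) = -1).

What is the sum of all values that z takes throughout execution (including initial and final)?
32

Values of z at each step:
Initial: z = 2
After step 1: z = 5
After step 2: z = 10
After step 3: z = 10
After step 4: z = 5
Sum = 2 + 5 + 10 + 10 + 5 = 32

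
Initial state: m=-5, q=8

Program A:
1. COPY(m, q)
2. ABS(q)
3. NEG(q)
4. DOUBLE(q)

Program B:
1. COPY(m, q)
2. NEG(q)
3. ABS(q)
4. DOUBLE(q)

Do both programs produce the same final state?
No

Program A final state: m=8, q=-16
Program B final state: m=8, q=16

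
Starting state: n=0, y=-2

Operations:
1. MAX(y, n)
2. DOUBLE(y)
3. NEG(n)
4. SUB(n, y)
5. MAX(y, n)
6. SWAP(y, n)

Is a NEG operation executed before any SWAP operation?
Yes

First NEG: step 3
First SWAP: step 6
Since 3 < 6, NEG comes first.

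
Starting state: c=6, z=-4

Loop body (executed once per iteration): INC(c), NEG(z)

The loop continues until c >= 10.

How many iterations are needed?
4

Tracing iterations:
Initial: c=6, z=-4
After iteration 1: c=7, z=4
After iteration 2: c=8, z=-4
After iteration 3: c=9, z=4
After iteration 4: c=10, z=-4
c >= 10 now holds, so the loop exits after 4 iterations.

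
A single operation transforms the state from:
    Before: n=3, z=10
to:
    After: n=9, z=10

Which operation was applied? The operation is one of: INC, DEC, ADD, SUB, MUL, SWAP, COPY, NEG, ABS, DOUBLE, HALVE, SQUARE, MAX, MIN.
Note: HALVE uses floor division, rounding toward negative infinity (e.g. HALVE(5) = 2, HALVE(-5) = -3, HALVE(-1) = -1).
SQUARE(n)

Analyzing the change:
Before: n=3, z=10
After: n=9, z=10
Variable n changed from 3 to 9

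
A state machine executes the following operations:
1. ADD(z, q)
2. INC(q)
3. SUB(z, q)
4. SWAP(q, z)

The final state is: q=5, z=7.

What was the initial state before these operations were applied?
q=6, z=6

Working backwards:
Final state: q=5, z=7
Before step 4 (SWAP(q, z)): q=7, z=5
Before step 3 (SUB(z, q)): q=7, z=12
Before step 2 (INC(q)): q=6, z=12
Before step 1 (ADD(z, q)): q=6, z=6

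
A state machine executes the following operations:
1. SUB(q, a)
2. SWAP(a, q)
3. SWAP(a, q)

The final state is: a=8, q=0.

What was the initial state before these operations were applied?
a=8, q=8

Working backwards:
Final state: a=8, q=0
Before step 3 (SWAP(a, q)): a=0, q=8
Before step 2 (SWAP(a, q)): a=8, q=0
Before step 1 (SUB(q, a)): a=8, q=8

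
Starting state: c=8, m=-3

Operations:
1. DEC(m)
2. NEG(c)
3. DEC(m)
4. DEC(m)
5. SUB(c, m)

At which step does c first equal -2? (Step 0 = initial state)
Step 5

Tracing c:
Initial: c = 8
After step 1: c = 8
After step 2: c = -8
After step 3: c = -8
After step 4: c = -8
After step 5: c = -2 ← first occurrence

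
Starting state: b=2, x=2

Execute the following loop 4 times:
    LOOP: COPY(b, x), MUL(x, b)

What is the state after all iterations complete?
b=256, x=65536

Iteration trace:
Start: b=2, x=2
After iteration 1: b=2, x=4
After iteration 2: b=4, x=16
After iteration 3: b=16, x=256
After iteration 4: b=256, x=65536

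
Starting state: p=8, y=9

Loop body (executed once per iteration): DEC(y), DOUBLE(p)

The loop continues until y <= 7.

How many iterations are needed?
2

Tracing iterations:
Initial: p=8, y=9
After iteration 1: p=16, y=8
After iteration 2: p=32, y=7
y <= 7 now holds, so the loop exits after 2 iterations.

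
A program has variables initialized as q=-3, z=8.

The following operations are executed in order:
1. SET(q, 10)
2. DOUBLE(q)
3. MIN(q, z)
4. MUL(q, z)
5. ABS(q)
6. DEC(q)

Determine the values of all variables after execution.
{q: 63, z: 8}

Step-by-step execution:
Initial: q=-3, z=8
After step 1 (SET(q, 10)): q=10, z=8
After step 2 (DOUBLE(q)): q=20, z=8
After step 3 (MIN(q, z)): q=8, z=8
After step 4 (MUL(q, z)): q=64, z=8
After step 5 (ABS(q)): q=64, z=8
After step 6 (DEC(q)): q=63, z=8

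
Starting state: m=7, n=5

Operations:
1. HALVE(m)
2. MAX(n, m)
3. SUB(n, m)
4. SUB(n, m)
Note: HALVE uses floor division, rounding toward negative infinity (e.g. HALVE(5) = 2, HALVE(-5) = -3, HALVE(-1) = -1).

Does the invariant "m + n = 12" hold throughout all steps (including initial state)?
No, violated after step 1

The invariant is violated after step 1.

State at each step:
Initial: m=7, n=5
After step 1: m=3, n=5
After step 2: m=3, n=5
After step 3: m=3, n=2
After step 4: m=3, n=-1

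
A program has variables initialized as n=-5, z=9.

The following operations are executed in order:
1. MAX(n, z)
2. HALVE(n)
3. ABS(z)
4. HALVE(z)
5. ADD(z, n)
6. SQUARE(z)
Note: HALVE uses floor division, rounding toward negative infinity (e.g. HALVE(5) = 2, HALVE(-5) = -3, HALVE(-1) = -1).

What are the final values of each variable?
{n: 4, z: 64}

Step-by-step execution:
Initial: n=-5, z=9
After step 1 (MAX(n, z)): n=9, z=9
After step 2 (HALVE(n)): n=4, z=9
After step 3 (ABS(z)): n=4, z=9
After step 4 (HALVE(z)): n=4, z=4
After step 5 (ADD(z, n)): n=4, z=8
After step 6 (SQUARE(z)): n=4, z=64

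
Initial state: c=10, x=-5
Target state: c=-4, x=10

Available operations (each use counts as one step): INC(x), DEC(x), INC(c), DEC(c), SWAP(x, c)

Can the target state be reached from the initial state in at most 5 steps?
Yes

Path (2 steps): INC(x) → SWAP(x, c)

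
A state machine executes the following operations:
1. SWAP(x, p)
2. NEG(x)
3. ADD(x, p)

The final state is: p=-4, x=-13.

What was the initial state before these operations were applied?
p=9, x=-4

Working backwards:
Final state: p=-4, x=-13
Before step 3 (ADD(x, p)): p=-4, x=-9
Before step 2 (NEG(x)): p=-4, x=9
Before step 1 (SWAP(x, p)): p=9, x=-4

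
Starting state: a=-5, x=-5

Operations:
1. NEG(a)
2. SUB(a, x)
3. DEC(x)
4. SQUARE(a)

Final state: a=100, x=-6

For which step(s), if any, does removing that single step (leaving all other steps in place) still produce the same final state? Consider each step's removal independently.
None - removing any single step changes the final result

Testing removal of each single step:
Without step 1: final = a=0, x=-6 (different)
Without step 2: final = a=25, x=-6 (different)
Without step 3: final = a=100, x=-5 (different)
Without step 4: final = a=10, x=-6 (different)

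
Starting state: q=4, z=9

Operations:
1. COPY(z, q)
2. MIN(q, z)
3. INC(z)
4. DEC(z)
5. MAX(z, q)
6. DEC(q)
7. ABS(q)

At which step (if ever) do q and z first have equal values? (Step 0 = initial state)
Step 1

q and z first become equal after step 1.

Comparing values at each step:
Initial: q=4, z=9
After step 1: q=4, z=4 ← equal!
After step 2: q=4, z=4 ← equal!
After step 3: q=4, z=5
After step 4: q=4, z=4 ← equal!
After step 5: q=4, z=4 ← equal!
After step 6: q=3, z=4
After step 7: q=3, z=4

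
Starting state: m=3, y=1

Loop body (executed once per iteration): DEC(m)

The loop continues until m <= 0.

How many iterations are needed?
3

Tracing iterations:
Initial: m=3, y=1
After iteration 1: m=2, y=1
After iteration 2: m=1, y=1
After iteration 3: m=0, y=1
m <= 0 now holds, so the loop exits after 3 iterations.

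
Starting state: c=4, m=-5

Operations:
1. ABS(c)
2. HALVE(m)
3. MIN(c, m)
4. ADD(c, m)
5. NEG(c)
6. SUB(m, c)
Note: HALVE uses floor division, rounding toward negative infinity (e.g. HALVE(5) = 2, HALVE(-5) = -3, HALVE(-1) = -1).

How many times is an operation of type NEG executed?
1

Counting NEG operations:
Step 5: NEG(c) ← NEG
Total: 1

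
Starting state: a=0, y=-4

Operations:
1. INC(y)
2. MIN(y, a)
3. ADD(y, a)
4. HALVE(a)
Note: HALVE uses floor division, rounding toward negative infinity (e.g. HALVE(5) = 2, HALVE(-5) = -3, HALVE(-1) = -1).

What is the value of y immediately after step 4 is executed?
y = -3

Tracing y through execution:
Initial: y = -4
After step 1 (INC(y)): y = -3
After step 2 (MIN(y, a)): y = -3
After step 3 (ADD(y, a)): y = -3
After step 4 (HALVE(a)): y = -3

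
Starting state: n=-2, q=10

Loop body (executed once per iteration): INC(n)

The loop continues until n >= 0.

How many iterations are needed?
2

Tracing iterations:
Initial: n=-2, q=10
After iteration 1: n=-1, q=10
After iteration 2: n=0, q=10
n >= 0 now holds, so the loop exits after 2 iterations.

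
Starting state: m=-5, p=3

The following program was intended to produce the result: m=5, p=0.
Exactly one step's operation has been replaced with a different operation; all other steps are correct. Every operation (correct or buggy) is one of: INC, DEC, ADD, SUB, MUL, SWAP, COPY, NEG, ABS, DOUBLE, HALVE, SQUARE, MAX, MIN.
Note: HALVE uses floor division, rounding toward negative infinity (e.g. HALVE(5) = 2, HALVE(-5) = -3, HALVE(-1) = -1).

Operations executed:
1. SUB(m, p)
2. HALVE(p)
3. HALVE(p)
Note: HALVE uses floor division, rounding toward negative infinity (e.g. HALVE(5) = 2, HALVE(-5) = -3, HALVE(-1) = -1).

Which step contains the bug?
Step 1

Trace with buggy code:
Initial: m=-5, p=3
After step 1: m=-8, p=3
After step 2: m=-8, p=1
After step 3: m=-8, p=0
Actual final m=-8, p=0 ≠ expected m=5, p=0.
Step 1 is the only position where a single-operation replacement can produce the expected result.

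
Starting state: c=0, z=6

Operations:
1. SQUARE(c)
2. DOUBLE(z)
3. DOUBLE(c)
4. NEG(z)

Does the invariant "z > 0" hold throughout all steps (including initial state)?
No, violated after step 4

The invariant is violated after step 4.

State at each step:
Initial: c=0, z=6
After step 1: c=0, z=6
After step 2: c=0, z=12
After step 3: c=0, z=12
After step 4: c=0, z=-12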